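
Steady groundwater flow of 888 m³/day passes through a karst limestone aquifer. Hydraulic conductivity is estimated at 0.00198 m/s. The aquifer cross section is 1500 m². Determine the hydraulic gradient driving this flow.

0.00346

Convert K: 0.00198 m/s × 86400 = 171.1 m/day.
From Q = K·A·i, i = Q / (K·A) = 888 / (171.1 × 1500) = 0.003461.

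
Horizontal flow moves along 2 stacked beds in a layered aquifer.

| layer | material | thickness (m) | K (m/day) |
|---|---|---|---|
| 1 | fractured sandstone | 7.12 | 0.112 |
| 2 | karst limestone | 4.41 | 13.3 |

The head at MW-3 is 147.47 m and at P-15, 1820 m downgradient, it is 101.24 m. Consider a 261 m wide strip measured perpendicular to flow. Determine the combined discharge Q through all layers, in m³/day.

Flow is parallel to layering, so each bed carries its own Darcy discharge and the transmissivities add.
Σ(K_i·b_i) = 0.112×7.12 + 13.3×4.41 = 59.45 m²/day.
Hydraulic gradient i = (147.47 − 101.24) / 1820 = 46.23 / 1820 = 0.02540.
Q = Σ(K_i·b_i) · W · i = 59.45 × 261 × 0.02540 = 394.1 m³/day.

394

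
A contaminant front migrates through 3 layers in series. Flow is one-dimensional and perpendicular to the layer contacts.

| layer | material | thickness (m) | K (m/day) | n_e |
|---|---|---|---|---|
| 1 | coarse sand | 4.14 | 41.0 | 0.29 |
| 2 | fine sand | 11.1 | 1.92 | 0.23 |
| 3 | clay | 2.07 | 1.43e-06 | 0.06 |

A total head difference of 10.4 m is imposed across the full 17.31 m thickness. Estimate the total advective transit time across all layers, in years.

With flow normal to the layers, continuity requires the same specific discharge q through every layer.
Σ(b_i/K_i) = 4.14/41.0 + 11.1/1.92 + 2.07/1.43e-06 = 1.448e+06 d.
q = Δh / Σ(b_i/K_i) = 10.4 / 1.448e+06 = 7.185e-06 m/day.
In each layer the seepage velocity is v_i = q/n_i, so the layer transit time is t_i = b_i·n_i / q:
  layer 1 (coarse sand): t_1 = 4.14 × 0.29 / 7.185e-06 = 1.671e+05 d
  layer 2 (fine sand): t_2 = 11.1 × 0.23 / 7.185e-06 = 3.553e+05 d
  layer 3 (clay): t_3 = 2.07 × 0.06 / 7.185e-06 = 17287 d
Total t = Σ t_i = 5.397e+05 days = 1478 years.

1480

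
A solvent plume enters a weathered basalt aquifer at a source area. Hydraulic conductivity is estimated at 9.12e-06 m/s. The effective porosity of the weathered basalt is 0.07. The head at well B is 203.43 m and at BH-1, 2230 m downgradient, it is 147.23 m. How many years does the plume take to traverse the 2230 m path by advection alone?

21.5

Convert K: 9.12e-06 m/s × 86400 = 0.7880 m/day.
Hydraulic gradient i = (203.43 − 147.23) / 2230 = 56.2 / 2230 = 0.02520.
Darcy flux q = K · i = 0.7880 × 0.02520 = 0.01986 m/day.
Seepage velocity v = q / n_e = 0.01986 / 0.07 = 0.2837 m/day.
Travel time t = L / v = 2230 / 0.2837 = 7861 days = 21.52 years.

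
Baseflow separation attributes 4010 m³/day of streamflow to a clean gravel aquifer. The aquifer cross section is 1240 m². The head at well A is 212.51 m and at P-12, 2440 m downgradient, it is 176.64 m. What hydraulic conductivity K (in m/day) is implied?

220

Hydraulic gradient i = (212.51 − 176.64) / 2440 = 35.87 / 2440 = 0.01470.
From Q = K·A·i, K = Q / (A·i) = 4010 / (1240 × 0.01470) = 220.0 m/day.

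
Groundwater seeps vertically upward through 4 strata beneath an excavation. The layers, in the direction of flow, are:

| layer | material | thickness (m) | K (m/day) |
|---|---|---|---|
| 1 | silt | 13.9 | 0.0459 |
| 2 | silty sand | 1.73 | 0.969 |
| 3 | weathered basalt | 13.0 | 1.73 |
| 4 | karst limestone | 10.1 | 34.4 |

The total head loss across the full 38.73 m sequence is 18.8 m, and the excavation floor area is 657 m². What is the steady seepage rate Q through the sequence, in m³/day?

39.5

Flow is perpendicular to layering, so the layers act in series and the equivalent K is the thickness-weighted harmonic mean.
Total thickness L = 13.9 + 1.73 + 13.0 + 10.1 = 38.73 m.
Σ(b_i/K_i) = 13.9/0.0459 + 1.73/0.969 + 13.0/1.73 + 10.1/34.4 = 312.4 d.
K_eq = L / Σ(b_i/K_i) = 38.73 / 312.4 = 0.1240 m/day.
Q = K_eq · A · (Δh/L) = 0.1240 × 657 × (18.8/38.73) = 39.53 m³/day.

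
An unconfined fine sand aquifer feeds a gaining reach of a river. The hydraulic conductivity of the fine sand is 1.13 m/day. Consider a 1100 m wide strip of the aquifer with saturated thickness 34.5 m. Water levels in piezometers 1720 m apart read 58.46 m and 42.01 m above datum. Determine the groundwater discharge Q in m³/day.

Cross-sectional area A = 1100 × 34.5 = 37950 m².
Hydraulic gradient i = (58.46 − 42.01) / 1720 = 16.45 / 1720 = 0.009564.
Darcy's law: Q = K · A · i = 1.130 × 37950 × 0.009564 = 410.1 m³/day.

410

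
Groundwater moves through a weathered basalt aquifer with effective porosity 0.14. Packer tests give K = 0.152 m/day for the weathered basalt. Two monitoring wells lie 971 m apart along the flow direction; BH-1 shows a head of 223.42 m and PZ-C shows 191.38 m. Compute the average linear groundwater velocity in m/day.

0.0358

Hydraulic gradient i = (223.42 − 191.38) / 971 = 32.04 / 971 = 0.03300.
Darcy flux q = K · i = 0.1520 × 0.03300 = 0.005016 m/day.
Seepage velocity v = q / n_e = 0.005016 / 0.14 = 0.03583 m/day.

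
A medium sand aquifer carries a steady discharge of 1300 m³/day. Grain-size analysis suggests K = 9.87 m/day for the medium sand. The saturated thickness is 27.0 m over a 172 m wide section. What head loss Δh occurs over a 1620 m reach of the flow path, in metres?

Cross-sectional area A = 172 × 27.0 = 4644 m².
From Q = K·A·i, i = Q / (K·A) = 1300 / (9.870 × 4644) = 0.02836.
Head loss Δh = i · L = 0.02836 × 1620 = 45.95 m.

45.9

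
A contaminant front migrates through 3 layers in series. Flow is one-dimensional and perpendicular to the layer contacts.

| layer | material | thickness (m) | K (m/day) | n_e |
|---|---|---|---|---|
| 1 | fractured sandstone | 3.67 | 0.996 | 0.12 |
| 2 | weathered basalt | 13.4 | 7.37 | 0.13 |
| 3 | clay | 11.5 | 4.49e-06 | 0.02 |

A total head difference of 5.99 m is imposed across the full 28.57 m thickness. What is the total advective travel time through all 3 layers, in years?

With flow normal to the layers, continuity requires the same specific discharge q through every layer.
Σ(b_i/K_i) = 3.67/0.996 + 13.4/7.37 + 11.5/4.49e-06 = 2.561e+06 d.
q = Δh / Σ(b_i/K_i) = 5.99 / 2.561e+06 = 2.339e-06 m/day.
In each layer the seepage velocity is v_i = q/n_i, so the layer transit time is t_i = b_i·n_i / q:
  layer 1 (fractured sandstone): t_1 = 3.67 × 0.12 / 2.339e-06 = 1.883e+05 d
  layer 2 (weathered basalt): t_2 = 13.4 × 0.13 / 2.339e-06 = 7.449e+05 d
  layer 3 (clay): t_3 = 11.5 × 0.02 / 2.339e-06 = 98345 d
Total t = Σ t_i = 1.032e+06 days = 2824 years.

2820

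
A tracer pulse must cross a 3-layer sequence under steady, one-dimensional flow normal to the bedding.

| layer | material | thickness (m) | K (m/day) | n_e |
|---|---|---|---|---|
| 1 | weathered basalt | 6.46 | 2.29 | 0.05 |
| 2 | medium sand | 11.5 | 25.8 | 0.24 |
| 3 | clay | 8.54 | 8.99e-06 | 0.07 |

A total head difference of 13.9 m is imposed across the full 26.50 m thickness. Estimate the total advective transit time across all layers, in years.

With flow normal to the layers, continuity requires the same specific discharge q through every layer.
Σ(b_i/K_i) = 6.46/2.29 + 11.5/25.8 + 8.54/8.99e-06 = 9.499e+05 d.
q = Δh / Σ(b_i/K_i) = 13.9 / 9.499e+05 = 1.463e-05 m/day.
In each layer the seepage velocity is v_i = q/n_i, so the layer transit time is t_i = b_i·n_i / q:
  layer 1 (weathered basalt): t_1 = 6.46 × 0.05 / 1.463e-05 = 22074 d
  layer 2 (medium sand): t_2 = 11.5 × 0.24 / 1.463e-05 = 1.886e+05 d
  layer 3 (clay): t_3 = 8.54 × 0.07 / 1.463e-05 = 40855 d
Total t = Σ t_i = 2.516e+05 days = 688.7 years.

689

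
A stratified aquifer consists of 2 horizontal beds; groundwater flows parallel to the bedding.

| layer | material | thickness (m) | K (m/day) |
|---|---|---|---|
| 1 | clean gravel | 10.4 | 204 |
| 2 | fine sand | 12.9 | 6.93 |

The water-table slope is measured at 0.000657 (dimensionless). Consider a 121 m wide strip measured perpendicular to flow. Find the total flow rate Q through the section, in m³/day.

176

Flow is parallel to layering, so each bed carries its own Darcy discharge and the transmissivities add.
Σ(K_i·b_i) = 204×10.4 + 6.93×12.9 = 2211 m²/day.
Hydraulic gradient i = 0.000657.
Q = Σ(K_i·b_i) · W · i = 2211 × 121 × 0.0006570 = 175.8 m³/day.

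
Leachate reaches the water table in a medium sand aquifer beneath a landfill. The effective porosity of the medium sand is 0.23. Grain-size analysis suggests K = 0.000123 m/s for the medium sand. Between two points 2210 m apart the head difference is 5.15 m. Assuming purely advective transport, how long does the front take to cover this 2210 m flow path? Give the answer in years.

Convert K: 0.000123 m/s × 86400 = 10.63 m/day.
Hydraulic gradient i = Δh / L = 5.15 / 2210 = 0.002330.
Darcy flux q = K · i = 10.63 × 0.002330 = 0.02476 m/day.
Seepage velocity v = q / n_e = 0.02476 / 0.23 = 0.1077 m/day.
Travel time t = L / v = 2210 / 0.1077 = 20525 days = 56.19 years.

56.2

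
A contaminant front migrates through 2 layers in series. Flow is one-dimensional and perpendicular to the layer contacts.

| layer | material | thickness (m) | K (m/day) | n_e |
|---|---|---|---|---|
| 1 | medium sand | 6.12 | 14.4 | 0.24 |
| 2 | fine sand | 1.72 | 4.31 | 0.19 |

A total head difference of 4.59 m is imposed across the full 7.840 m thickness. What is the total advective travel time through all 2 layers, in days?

0.322

With flow normal to the layers, continuity requires the same specific discharge q through every layer.
Σ(b_i/K_i) = 6.12/14.4 + 1.72/4.31 = 0.8241 d.
q = Δh / Σ(b_i/K_i) = 4.59 / 0.8241 = 5.570 m/day.
In each layer the seepage velocity is v_i = q/n_i, so the layer transit time is t_i = b_i·n_i / q:
  layer 1 (medium sand): t_1 = 6.12 × 0.24 / 5.570 = 0.2637 d
  layer 2 (fine sand): t_2 = 1.72 × 0.19 / 5.570 = 0.05867 d
Total t = Σ t_i = 0.3224 days.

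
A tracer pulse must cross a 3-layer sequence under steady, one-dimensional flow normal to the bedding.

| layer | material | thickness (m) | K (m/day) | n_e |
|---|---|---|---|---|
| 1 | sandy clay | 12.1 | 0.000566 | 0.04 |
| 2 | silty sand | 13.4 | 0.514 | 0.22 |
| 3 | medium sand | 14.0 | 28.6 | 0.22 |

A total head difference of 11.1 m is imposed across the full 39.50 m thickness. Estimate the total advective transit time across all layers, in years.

With flow normal to the layers, continuity requires the same specific discharge q through every layer.
Σ(b_i/K_i) = 12.1/0.000566 + 13.4/0.514 + 14.0/28.6 = 21405 d.
q = Δh / Σ(b_i/K_i) = 11.1 / 21405 = 0.0005186 m/day.
In each layer the seepage velocity is v_i = q/n_i, so the layer transit time is t_i = b_i·n_i / q:
  layer 1 (sandy clay): t_1 = 12.1 × 0.04 / 0.0005186 = 933.3 d
  layer 2 (silty sand): t_2 = 13.4 × 0.22 / 0.0005186 = 5685 d
  layer 3 (medium sand): t_3 = 14.0 × 0.22 / 0.0005186 = 5939 d
Total t = Σ t_i = 12557 days = 34.38 years.

34.4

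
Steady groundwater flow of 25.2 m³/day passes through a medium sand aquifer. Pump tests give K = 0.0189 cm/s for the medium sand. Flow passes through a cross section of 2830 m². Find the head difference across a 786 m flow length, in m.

Convert K: 0.0189 cm/s × 864 = 16.33 m/day.
From Q = K·A·i, i = Q / (K·A) = 25.2 / (16.33 × 2830) = 0.0005453.
Head loss Δh = i · L = 0.0005453 × 786 = 0.4286 m.

0.429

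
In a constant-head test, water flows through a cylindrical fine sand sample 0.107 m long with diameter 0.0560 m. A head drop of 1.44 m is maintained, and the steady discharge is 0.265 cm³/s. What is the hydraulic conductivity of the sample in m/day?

0.691

Cross-sectional area A = π·(d/2)² = π × (0.0560/2)² = 0.002463 m².
Convert discharge: 0.265 cm³/s = 2.650e-07 m³/s.
Darcy's law rearranged: K = Q·L / (A·Δh) = 2.650e-07 × 0.107 / (0.002463 × 1.44) = 7.995e-06 m/s = 0.6907 m/day.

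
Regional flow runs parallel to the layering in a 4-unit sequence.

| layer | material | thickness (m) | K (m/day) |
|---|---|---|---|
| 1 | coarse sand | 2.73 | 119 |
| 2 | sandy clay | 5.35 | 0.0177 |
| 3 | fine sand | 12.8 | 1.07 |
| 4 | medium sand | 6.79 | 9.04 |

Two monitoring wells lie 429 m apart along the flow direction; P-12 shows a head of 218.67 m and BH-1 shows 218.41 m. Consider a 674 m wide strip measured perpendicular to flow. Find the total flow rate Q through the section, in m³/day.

163

Flow is parallel to layering, so each bed carries its own Darcy discharge and the transmissivities add.
Σ(K_i·b_i) = 119×2.73 + 0.0177×5.35 + 1.07×12.8 + 9.04×6.79 = 400.0 m²/day.
Hydraulic gradient i = (218.67 − 218.41) / 429 = 0.26 / 429 = 0.0006061.
Q = Σ(K_i·b_i) · W · i = 400.0 × 674 × 0.0006061 = 163.4 m³/day.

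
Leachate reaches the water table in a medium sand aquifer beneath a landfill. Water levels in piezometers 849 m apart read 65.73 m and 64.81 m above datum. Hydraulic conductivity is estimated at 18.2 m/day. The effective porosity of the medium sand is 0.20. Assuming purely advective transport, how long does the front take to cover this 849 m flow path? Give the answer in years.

Hydraulic gradient i = (65.73 − 64.81) / 849 = 0.92 / 849 = 0.001084.
Darcy flux q = K · i = 18.20 × 0.001084 = 0.01972 m/day.
Seepage velocity v = q / n_e = 0.01972 / 0.20 = 0.09861 m/day.
Travel time t = L / v = 849 / 0.09861 = 8610 days = 23.57 years.

23.6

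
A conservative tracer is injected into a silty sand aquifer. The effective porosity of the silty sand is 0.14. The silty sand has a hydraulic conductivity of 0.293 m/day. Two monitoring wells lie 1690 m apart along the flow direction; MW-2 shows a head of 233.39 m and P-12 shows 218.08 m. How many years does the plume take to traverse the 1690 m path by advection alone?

244

Hydraulic gradient i = (233.39 − 218.08) / 1690 = 15.31 / 1690 = 0.009059.
Darcy flux q = K · i = 0.2930 × 0.009059 = 0.002654 m/day.
Seepage velocity v = q / n_e = 0.002654 / 0.14 = 0.01896 m/day.
Travel time t = L / v = 1690 / 0.01896 = 89137 days = 244.0 years.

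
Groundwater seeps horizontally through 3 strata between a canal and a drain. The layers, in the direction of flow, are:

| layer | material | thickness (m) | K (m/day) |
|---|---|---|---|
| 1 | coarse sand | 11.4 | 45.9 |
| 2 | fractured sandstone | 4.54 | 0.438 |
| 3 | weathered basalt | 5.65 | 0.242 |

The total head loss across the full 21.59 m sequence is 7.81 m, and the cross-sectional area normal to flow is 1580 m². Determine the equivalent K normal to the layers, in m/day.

0.636

Flow is perpendicular to layering, so the layers act in series and the equivalent K is the thickness-weighted harmonic mean.
Total thickness L = 11.4 + 4.54 + 5.65 = 21.59 m.
Σ(b_i/K_i) = 11.4/45.9 + 4.54/0.438 + 5.65/0.242 = 33.96 d.
K_eq = L / Σ(b_i/K_i) = 21.59 / 33.96 = 0.6357 m/day.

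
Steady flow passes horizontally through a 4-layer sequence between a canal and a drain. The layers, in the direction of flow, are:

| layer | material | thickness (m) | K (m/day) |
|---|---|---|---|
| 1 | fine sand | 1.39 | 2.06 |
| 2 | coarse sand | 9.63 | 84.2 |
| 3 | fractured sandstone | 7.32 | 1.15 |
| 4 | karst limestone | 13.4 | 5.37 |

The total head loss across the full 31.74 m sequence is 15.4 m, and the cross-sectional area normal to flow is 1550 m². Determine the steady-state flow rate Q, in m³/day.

2470

Flow is perpendicular to layering, so the layers act in series and the equivalent K is the thickness-weighted harmonic mean.
Total thickness L = 1.39 + 9.63 + 7.32 + 13.4 = 31.74 m.
Σ(b_i/K_i) = 1.39/2.06 + 9.63/84.2 + 7.32/1.15 + 13.4/5.37 = 9.650 d.
K_eq = L / Σ(b_i/K_i) = 31.74 / 9.650 = 3.289 m/day.
Q = K_eq · A · (Δh/L) = 3.289 × 1550 × (15.4/31.74) = 2474 m³/day.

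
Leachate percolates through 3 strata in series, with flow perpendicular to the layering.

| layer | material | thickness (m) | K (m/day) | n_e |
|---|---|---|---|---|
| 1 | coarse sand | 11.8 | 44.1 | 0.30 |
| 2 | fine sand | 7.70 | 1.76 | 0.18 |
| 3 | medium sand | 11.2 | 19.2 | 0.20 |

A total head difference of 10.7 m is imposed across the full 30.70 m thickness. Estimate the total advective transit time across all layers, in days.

With flow normal to the layers, continuity requires the same specific discharge q through every layer.
Σ(b_i/K_i) = 11.8/44.1 + 7.70/1.76 + 11.2/19.2 = 5.226 d.
q = Δh / Σ(b_i/K_i) = 10.7 / 5.226 = 2.047 m/day.
In each layer the seepage velocity is v_i = q/n_i, so the layer transit time is t_i = b_i·n_i / q:
  layer 1 (coarse sand): t_1 = 11.8 × 0.30 / 2.047 = 1.729 d
  layer 2 (fine sand): t_2 = 7.70 × 0.18 / 2.047 = 0.6769 d
  layer 3 (medium sand): t_3 = 11.2 × 0.20 / 2.047 = 1.094 d
Total t = Σ t_i = 3.500 days.

3.50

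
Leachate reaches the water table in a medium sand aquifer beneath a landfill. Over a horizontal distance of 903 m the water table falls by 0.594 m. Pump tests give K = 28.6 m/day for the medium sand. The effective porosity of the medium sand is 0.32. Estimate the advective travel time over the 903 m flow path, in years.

Hydraulic gradient i = Δh / L = 0.594 / 903 = 0.0006578.
Darcy flux q = K · i = 28.60 × 0.0006578 = 0.01881 m/day.
Seepage velocity v = q / n_e = 0.01881 / 0.32 = 0.05879 m/day.
Travel time t = L / v = 903 / 0.05879 = 15359 days = 42.05 years.

42.1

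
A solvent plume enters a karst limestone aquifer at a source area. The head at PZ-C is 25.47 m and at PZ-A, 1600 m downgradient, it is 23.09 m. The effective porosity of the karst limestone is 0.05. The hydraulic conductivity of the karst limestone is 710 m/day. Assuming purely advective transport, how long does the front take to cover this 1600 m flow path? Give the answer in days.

Hydraulic gradient i = (25.47 − 23.09) / 1600 = 2.38 / 1600 = 0.001487.
Darcy flux q = K · i = 710.0 × 0.001487 = 1.056 m/day.
Seepage velocity v = q / n_e = 1.056 / 0.05 = 21.12 m/day.
Travel time t = L / v = 1600 / 21.12 = 75.75 days.

75.7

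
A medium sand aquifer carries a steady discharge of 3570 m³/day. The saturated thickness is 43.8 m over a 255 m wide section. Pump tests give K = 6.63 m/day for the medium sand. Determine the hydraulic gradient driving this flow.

0.0482

Cross-sectional area A = 255 × 43.8 = 11169 m².
From Q = K·A·i, i = Q / (K·A) = 3570 / (6.630 × 11169) = 0.04821.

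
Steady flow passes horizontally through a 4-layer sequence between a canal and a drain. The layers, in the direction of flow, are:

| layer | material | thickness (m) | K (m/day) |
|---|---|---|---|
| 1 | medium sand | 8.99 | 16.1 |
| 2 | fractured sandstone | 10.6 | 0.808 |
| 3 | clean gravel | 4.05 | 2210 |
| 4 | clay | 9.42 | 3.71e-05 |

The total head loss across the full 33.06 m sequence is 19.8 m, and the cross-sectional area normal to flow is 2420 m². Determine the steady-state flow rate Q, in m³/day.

Flow is perpendicular to layering, so the layers act in series and the equivalent K is the thickness-weighted harmonic mean.
Total thickness L = 8.99 + 10.6 + 4.05 + 9.42 = 33.06 m.
Σ(b_i/K_i) = 8.99/16.1 + 10.6/0.808 + 4.05/2210 + 9.42/3.71e-05 = 2.539e+05 d.
K_eq = L / Σ(b_i/K_i) = 33.06 / 2.539e+05 = 0.0001302 m/day.
Q = K_eq · A · (Δh/L) = 0.0001302 × 2420 × (19.8/33.06) = 0.1887 m³/day.

0.189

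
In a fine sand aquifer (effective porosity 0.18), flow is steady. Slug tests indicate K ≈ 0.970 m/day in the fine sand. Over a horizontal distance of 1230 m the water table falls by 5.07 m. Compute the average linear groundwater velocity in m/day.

Hydraulic gradient i = Δh / L = 5.07 / 1230 = 0.004122.
Darcy flux q = K · i = 0.9700 × 0.004122 = 0.003998 m/day.
Seepage velocity v = q / n_e = 0.003998 / 0.18 = 0.02221 m/day.

0.0222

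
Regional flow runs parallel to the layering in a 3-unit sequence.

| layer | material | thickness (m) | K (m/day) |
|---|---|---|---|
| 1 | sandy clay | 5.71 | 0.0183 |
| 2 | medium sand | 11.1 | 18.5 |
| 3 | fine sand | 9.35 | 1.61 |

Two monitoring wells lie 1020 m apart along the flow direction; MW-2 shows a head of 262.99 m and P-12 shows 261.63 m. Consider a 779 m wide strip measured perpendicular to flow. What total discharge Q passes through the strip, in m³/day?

229

Flow is parallel to layering, so each bed carries its own Darcy discharge and the transmissivities add.
Σ(K_i·b_i) = 0.0183×5.71 + 18.5×11.1 + 1.61×9.35 = 220.5 m²/day.
Hydraulic gradient i = (262.99 − 261.63) / 1020 = 1.36 / 1020 = 0.001333.
Q = Σ(K_i·b_i) · W · i = 220.5 × 779 × 0.001333 = 229.0 m³/day.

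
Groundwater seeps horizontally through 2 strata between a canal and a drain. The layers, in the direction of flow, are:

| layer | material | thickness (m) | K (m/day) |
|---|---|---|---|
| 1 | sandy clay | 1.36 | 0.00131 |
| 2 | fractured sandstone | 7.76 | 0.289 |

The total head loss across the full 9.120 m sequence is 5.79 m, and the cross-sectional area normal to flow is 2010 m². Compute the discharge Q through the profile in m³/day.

Flow is perpendicular to layering, so the layers act in series and the equivalent K is the thickness-weighted harmonic mean.
Total thickness L = 1.36 + 7.76 = 9.120 m.
Σ(b_i/K_i) = 1.36/0.00131 + 7.76/0.289 = 1065 d.
K_eq = L / Σ(b_i/K_i) = 9.120 / 1065 = 0.008563 m/day.
Q = K_eq · A · (Δh/L) = 0.008563 × 2010 × (5.79/9.120) = 10.93 m³/day.

10.9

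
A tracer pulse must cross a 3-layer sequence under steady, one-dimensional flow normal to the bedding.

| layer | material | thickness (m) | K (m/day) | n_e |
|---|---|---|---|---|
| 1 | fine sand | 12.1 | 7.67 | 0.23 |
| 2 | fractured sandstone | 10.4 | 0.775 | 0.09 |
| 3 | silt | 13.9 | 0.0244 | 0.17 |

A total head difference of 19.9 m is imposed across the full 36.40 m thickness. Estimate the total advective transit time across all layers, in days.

179

With flow normal to the layers, continuity requires the same specific discharge q through every layer.
Σ(b_i/K_i) = 12.1/7.67 + 10.4/0.775 + 13.9/0.0244 = 584.7 d.
q = Δh / Σ(b_i/K_i) = 19.9 / 584.7 = 0.03404 m/day.
In each layer the seepage velocity is v_i = q/n_i, so the layer transit time is t_i = b_i·n_i / q:
  layer 1 (fine sand): t_1 = 12.1 × 0.23 / 0.03404 = 81.77 d
  layer 2 (fractured sandstone): t_2 = 10.4 × 0.09 / 0.03404 = 27.50 d
  layer 3 (silt): t_3 = 13.9 × 0.17 / 0.03404 = 69.43 d
Total t = Σ t_i = 178.7 days.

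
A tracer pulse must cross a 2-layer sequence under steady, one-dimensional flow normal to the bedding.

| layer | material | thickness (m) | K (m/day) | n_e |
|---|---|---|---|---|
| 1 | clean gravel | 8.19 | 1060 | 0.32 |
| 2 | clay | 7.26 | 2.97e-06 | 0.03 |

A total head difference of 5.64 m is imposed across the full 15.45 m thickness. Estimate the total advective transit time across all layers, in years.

3370

With flow normal to the layers, continuity requires the same specific discharge q through every layer.
Σ(b_i/K_i) = 8.19/1060 + 7.26/2.97e-06 = 2.444e+06 d.
q = Δh / Σ(b_i/K_i) = 5.64 / 2.444e+06 = 2.307e-06 m/day.
In each layer the seepage velocity is v_i = q/n_i, so the layer transit time is t_i = b_i·n_i / q:
  layer 1 (clean gravel): t_1 = 8.19 × 0.32 / 2.307e-06 = 1.136e+06 d
  layer 2 (clay): t_2 = 7.26 × 0.03 / 2.307e-06 = 94397 d
Total t = Σ t_i = 1.230e+06 days = 3368 years.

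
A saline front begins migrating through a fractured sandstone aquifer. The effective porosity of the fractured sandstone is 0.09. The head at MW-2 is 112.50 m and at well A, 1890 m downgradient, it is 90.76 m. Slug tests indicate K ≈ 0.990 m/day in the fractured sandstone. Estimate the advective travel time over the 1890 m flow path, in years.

Hydraulic gradient i = (112.50 − 90.76) / 1890 = 21.74 / 1890 = 0.01150.
Darcy flux q = K · i = 0.9900 × 0.01150 = 0.01139 m/day.
Seepage velocity v = q / n_e = 0.01139 / 0.09 = 0.1265 m/day.
Travel time t = L / v = 1890 / 0.1265 = 14937 days = 40.90 years.

40.9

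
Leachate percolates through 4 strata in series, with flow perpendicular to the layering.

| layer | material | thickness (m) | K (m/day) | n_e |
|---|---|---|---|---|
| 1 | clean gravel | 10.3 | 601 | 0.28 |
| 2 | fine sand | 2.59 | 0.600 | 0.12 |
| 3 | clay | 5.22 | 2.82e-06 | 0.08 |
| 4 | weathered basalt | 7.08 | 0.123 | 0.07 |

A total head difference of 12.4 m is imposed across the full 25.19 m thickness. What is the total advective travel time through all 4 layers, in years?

1680

With flow normal to the layers, continuity requires the same specific discharge q through every layer.
Σ(b_i/K_i) = 10.3/601 + 2.59/0.600 + 5.22/2.82e-06 + 7.08/0.123 = 1.851e+06 d.
q = Δh / Σ(b_i/K_i) = 12.4 / 1.851e+06 = 6.699e-06 m/day.
In each layer the seepage velocity is v_i = q/n_i, so the layer transit time is t_i = b_i·n_i / q:
  layer 1 (clean gravel): t_1 = 10.3 × 0.28 / 6.699e-06 = 4.305e+05 d
  layer 2 (fine sand): t_2 = 2.59 × 0.12 / 6.699e-06 = 46398 d
  layer 3 (clay): t_3 = 5.22 × 0.08 / 6.699e-06 = 62341 d
  layer 4 (weathered basalt): t_4 = 7.08 × 0.07 / 6.699e-06 = 73985 d
Total t = Σ t_i = 6.133e+05 days = 1679 years.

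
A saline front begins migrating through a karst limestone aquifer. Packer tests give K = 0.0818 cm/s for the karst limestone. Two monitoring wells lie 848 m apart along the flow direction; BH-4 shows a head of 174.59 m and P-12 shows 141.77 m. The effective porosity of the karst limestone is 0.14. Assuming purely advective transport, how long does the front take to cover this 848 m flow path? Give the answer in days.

43.4

Convert K: 0.0818 cm/s × 864 = 70.68 m/day.
Hydraulic gradient i = (174.59 − 141.77) / 848 = 32.82 / 848 = 0.03870.
Darcy flux q = K · i = 70.68 × 0.03870 = 2.735 m/day.
Seepage velocity v = q / n_e = 2.735 / 0.14 = 19.54 m/day.
Travel time t = L / v = 848 / 19.54 = 43.40 days.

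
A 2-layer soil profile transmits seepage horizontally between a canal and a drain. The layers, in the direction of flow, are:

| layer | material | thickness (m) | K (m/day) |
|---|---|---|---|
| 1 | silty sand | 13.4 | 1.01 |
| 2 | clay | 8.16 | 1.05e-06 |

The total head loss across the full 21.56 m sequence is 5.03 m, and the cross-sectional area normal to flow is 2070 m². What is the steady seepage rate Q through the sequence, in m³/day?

Flow is perpendicular to layering, so the layers act in series and the equivalent K is the thickness-weighted harmonic mean.
Total thickness L = 13.4 + 8.16 = 21.56 m.
Σ(b_i/K_i) = 13.4/1.01 + 8.16/1.05e-06 = 7.771e+06 d.
K_eq = L / Σ(b_i/K_i) = 21.56 / 7.771e+06 = 2.774e-06 m/day.
Q = K_eq · A · (Δh/L) = 2.774e-06 × 2070 × (5.03/21.56) = 0.001340 m³/day.

0.00134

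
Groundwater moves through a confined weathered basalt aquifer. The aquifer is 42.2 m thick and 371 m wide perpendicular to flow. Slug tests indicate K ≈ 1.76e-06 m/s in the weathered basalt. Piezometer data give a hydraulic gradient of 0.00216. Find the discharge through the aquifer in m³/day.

Convert K: 1.76e-06 m/s × 86400 = 0.1521 m/day.
Cross-sectional area A = 371 × 42.2 = 15656 m².
Hydraulic gradient i = 0.00216.
Darcy's law: Q = K · A · i = 0.1521 × 15656 × 0.002160 = 5.142 m³/day.

5.14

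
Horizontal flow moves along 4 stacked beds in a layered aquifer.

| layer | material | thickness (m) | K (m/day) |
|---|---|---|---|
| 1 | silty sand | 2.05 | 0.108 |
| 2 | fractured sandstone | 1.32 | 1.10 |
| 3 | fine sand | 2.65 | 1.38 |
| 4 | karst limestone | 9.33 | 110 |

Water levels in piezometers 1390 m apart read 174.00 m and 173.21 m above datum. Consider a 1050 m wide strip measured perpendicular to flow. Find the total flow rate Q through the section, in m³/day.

616

Flow is parallel to layering, so each bed carries its own Darcy discharge and the transmissivities add.
Σ(K_i·b_i) = 0.108×2.05 + 1.10×1.32 + 1.38×2.65 + 110×9.33 = 1032 m²/day.
Hydraulic gradient i = (174.00 − 173.21) / 1390 = 0.79 / 1390 = 0.0005683.
Q = Σ(K_i·b_i) · W · i = 1032 × 1050 × 0.0005683 = 615.6 m³/day.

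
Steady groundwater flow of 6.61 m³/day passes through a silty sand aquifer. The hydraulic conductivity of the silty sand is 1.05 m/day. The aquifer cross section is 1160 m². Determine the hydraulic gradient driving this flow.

From Q = K·A·i, i = Q / (K·A) = 6.61 / (1.050 × 1160) = 0.005427.

0.00543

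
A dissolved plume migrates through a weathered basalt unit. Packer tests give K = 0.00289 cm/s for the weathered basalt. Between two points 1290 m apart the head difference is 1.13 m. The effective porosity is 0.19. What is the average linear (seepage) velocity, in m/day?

0.0115

Convert K: 0.00289 cm/s × 864 = 2.497 m/day.
Hydraulic gradient i = Δh / L = 1.13 / 1290 = 0.0008760.
Darcy flux q = K · i = 2.497 × 0.0008760 = 0.002187 m/day.
Seepage velocity v = q / n_e = 0.002187 / 0.19 = 0.01151 m/day.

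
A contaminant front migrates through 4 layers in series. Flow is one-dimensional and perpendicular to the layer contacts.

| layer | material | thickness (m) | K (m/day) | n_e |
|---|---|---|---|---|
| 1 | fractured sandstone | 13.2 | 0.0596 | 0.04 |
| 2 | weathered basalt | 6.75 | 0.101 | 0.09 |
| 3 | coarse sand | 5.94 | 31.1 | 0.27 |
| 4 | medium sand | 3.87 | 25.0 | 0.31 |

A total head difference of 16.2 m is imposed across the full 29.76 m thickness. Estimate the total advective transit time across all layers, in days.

With flow normal to the layers, continuity requires the same specific discharge q through every layer.
Σ(b_i/K_i) = 13.2/0.0596 + 6.75/0.101 + 5.94/31.1 + 3.87/25.0 = 288.7 d.
q = Δh / Σ(b_i/K_i) = 16.2 / 288.7 = 0.05612 m/day.
In each layer the seepage velocity is v_i = q/n_i, so the layer transit time is t_i = b_i·n_i / q:
  layer 1 (fractured sandstone): t_1 = 13.2 × 0.04 / 0.05612 = 9.408 d
  layer 2 (weathered basalt): t_2 = 6.75 × 0.09 / 0.05612 = 10.82 d
  layer 3 (coarse sand): t_3 = 5.94 × 0.27 / 0.05612 = 28.58 d
  layer 4 (medium sand): t_4 = 3.87 × 0.31 / 0.05612 = 21.38 d
Total t = Σ t_i = 70.19 days.

70.2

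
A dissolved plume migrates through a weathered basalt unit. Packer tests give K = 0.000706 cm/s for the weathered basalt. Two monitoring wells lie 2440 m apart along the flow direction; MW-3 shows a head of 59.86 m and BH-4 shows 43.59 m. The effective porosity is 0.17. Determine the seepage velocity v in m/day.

0.0239

Convert K: 0.000706 cm/s × 864 = 0.6100 m/day.
Hydraulic gradient i = (59.86 − 43.59) / 2440 = 16.27 / 2440 = 0.006668.
Darcy flux q = K · i = 0.6100 × 0.006668 = 0.004067 m/day.
Seepage velocity v = q / n_e = 0.004067 / 0.17 = 0.02393 m/day.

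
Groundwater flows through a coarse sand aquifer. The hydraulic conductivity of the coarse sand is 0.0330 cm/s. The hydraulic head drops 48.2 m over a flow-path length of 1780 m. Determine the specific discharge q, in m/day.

0.772

Convert K: 0.0330 cm/s × 864 = 28.51 m/day.
Hydraulic gradient i = Δh / L = 48.2 / 1780 = 0.02708.
Specific discharge q = K · i = 28.51 × 0.02708 = 0.7721 m/day.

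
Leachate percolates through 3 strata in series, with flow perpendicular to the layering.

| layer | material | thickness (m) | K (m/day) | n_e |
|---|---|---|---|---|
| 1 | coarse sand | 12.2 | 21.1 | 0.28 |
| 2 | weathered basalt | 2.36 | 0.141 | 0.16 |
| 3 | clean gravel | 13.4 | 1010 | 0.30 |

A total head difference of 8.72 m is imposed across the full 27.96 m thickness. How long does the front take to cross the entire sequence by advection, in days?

With flow normal to the layers, continuity requires the same specific discharge q through every layer.
Σ(b_i/K_i) = 12.2/21.1 + 2.36/0.141 + 13.4/1010 = 17.33 d.
q = Δh / Σ(b_i/K_i) = 8.72 / 17.33 = 0.5032 m/day.
In each layer the seepage velocity is v_i = q/n_i, so the layer transit time is t_i = b_i·n_i / q:
  layer 1 (coarse sand): t_1 = 12.2 × 0.28 / 0.5032 = 6.789 d
  layer 2 (weathered basalt): t_2 = 2.36 × 0.16 / 0.5032 = 0.7504 d
  layer 3 (clean gravel): t_3 = 13.4 × 0.30 / 0.5032 = 7.989 d
Total t = Σ t_i = 15.53 days.

15.5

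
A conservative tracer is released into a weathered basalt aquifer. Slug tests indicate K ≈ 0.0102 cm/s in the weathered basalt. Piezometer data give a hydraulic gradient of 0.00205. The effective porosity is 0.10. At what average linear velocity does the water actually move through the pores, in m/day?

0.181

Convert K: 0.0102 cm/s × 864 = 8.813 m/day.
Hydraulic gradient i = 0.00205.
Darcy flux q = K · i = 8.813 × 0.002050 = 0.01807 m/day.
Seepage velocity v = q / n_e = 0.01807 / 0.10 = 0.1807 m/day.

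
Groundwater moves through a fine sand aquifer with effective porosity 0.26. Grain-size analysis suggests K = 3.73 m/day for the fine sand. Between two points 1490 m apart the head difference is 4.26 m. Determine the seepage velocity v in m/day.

Hydraulic gradient i = Δh / L = 4.26 / 1490 = 0.002859.
Darcy flux q = K · i = 3.730 × 0.002859 = 0.01066 m/day.
Seepage velocity v = q / n_e = 0.01066 / 0.26 = 0.04102 m/day.

0.0410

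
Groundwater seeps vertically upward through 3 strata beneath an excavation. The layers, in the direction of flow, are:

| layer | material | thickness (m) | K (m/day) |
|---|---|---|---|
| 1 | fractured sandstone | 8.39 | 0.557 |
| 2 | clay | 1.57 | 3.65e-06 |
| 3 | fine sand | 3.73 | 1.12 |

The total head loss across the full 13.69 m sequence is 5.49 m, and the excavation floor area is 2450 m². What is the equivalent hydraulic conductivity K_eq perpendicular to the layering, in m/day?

3.18e-05

Flow is perpendicular to layering, so the layers act in series and the equivalent K is the thickness-weighted harmonic mean.
Total thickness L = 8.39 + 1.57 + 3.73 = 13.69 m.
Σ(b_i/K_i) = 8.39/0.557 + 1.57/3.65e-06 + 3.73/1.12 = 4.302e+05 d.
K_eq = L / Σ(b_i/K_i) = 13.69 / 4.302e+05 = 3.183e-05 m/day.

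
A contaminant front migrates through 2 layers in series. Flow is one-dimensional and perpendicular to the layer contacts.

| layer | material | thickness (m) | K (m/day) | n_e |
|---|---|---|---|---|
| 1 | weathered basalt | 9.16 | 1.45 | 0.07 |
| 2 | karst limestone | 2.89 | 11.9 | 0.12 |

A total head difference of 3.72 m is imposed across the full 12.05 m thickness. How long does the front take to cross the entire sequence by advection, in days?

With flow normal to the layers, continuity requires the same specific discharge q through every layer.
Σ(b_i/K_i) = 9.16/1.45 + 2.89/11.9 = 6.560 d.
q = Δh / Σ(b_i/K_i) = 3.72 / 6.560 = 0.5671 m/day.
In each layer the seepage velocity is v_i = q/n_i, so the layer transit time is t_i = b_i·n_i / q:
  layer 1 (weathered basalt): t_1 = 9.16 × 0.07 / 0.5671 = 1.131 d
  layer 2 (karst limestone): t_2 = 2.89 × 0.12 / 0.5671 = 0.6116 d
Total t = Σ t_i = 1.742 days.

1.74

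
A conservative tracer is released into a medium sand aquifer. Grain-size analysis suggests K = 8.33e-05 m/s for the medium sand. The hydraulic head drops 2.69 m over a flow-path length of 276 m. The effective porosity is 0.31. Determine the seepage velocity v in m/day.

0.226

Convert K: 8.33e-05 m/s × 86400 = 7.197 m/day.
Hydraulic gradient i = Δh / L = 2.69 / 276 = 0.009746.
Darcy flux q = K · i = 7.197 × 0.009746 = 0.07015 m/day.
Seepage velocity v = q / n_e = 0.07015 / 0.31 = 0.2263 m/day.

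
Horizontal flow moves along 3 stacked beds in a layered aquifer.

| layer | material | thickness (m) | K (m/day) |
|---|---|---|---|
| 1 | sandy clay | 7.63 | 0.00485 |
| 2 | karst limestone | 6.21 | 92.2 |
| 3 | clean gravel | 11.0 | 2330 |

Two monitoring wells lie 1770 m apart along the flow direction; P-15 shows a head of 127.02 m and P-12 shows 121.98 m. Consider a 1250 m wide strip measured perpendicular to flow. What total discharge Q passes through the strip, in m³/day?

Flow is parallel to layering, so each bed carries its own Darcy discharge and the transmissivities add.
Σ(K_i·b_i) = 0.00485×7.63 + 92.2×6.21 + 2330×11.0 = 26203 m²/day.
Hydraulic gradient i = (127.02 − 121.98) / 1770 = 5.04 / 1770 = 0.002847.
Q = Σ(K_i·b_i) · W · i = 26203 × 1250 × 0.002847 = 93263 m³/day.

93300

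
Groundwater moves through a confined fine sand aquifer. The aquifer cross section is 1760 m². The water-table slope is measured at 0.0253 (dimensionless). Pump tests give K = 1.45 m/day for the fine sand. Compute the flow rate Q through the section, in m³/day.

Hydraulic gradient i = 0.0253.
Darcy's law: Q = K · A · i = 1.450 × 1760 × 0.02530 = 64.57 m³/day.

64.6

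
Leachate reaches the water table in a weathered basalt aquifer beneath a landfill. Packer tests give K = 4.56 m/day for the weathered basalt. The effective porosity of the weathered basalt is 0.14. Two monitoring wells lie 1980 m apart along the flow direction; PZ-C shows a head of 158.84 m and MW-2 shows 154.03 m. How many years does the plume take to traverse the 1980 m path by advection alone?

68.5

Hydraulic gradient i = (158.84 − 154.03) / 1980 = 4.81 / 1980 = 0.002429.
Darcy flux q = K · i = 4.560 × 0.002429 = 0.01108 m/day.
Seepage velocity v = q / n_e = 0.01108 / 0.14 = 0.07913 m/day.
Travel time t = L / v = 1980 / 0.07913 = 25024 days = 68.51 years.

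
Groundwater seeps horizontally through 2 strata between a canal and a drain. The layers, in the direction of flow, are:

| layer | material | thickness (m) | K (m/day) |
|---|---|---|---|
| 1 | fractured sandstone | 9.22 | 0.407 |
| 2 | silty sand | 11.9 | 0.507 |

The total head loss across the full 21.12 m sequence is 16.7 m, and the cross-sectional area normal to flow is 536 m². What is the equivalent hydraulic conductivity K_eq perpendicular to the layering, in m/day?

Flow is perpendicular to layering, so the layers act in series and the equivalent K is the thickness-weighted harmonic mean.
Total thickness L = 9.22 + 11.9 = 21.12 m.
Σ(b_i/K_i) = 9.22/0.407 + 11.9/0.507 = 46.12 d.
K_eq = L / Σ(b_i/K_i) = 21.12 / 46.12 = 0.4579 m/day.

0.458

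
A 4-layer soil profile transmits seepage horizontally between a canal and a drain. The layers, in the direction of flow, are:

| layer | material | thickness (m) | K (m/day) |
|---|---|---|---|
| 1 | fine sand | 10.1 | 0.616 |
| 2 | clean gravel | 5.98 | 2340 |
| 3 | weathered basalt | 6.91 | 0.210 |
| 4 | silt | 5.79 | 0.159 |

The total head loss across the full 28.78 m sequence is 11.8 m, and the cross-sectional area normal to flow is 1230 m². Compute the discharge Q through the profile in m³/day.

Flow is perpendicular to layering, so the layers act in series and the equivalent K is the thickness-weighted harmonic mean.
Total thickness L = 10.1 + 5.98 + 6.91 + 5.79 = 28.78 m.
Σ(b_i/K_i) = 10.1/0.616 + 5.98/2340 + 6.91/0.210 + 5.79/0.159 = 85.72 d.
K_eq = L / Σ(b_i/K_i) = 28.78 / 85.72 = 0.3358 m/day.
Q = K_eq · A · (Δh/L) = 0.3358 × 1230 × (11.8/28.78) = 169.3 m³/day.

169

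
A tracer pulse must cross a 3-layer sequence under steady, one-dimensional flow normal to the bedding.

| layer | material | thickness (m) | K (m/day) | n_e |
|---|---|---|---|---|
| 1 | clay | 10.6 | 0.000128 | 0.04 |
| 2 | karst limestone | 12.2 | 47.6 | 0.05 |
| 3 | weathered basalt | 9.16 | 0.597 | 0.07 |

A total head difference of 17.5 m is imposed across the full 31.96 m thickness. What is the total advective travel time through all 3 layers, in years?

With flow normal to the layers, continuity requires the same specific discharge q through every layer.
Σ(b_i/K_i) = 10.6/0.000128 + 12.2/47.6 + 9.16/0.597 = 82828 d.
q = Δh / Σ(b_i/K_i) = 17.5 / 82828 = 0.0002113 m/day.
In each layer the seepage velocity is v_i = q/n_i, so the layer transit time is t_i = b_i·n_i / q:
  layer 1 (clay): t_1 = 10.6 × 0.04 / 0.0002113 = 2007 d
  layer 2 (karst limestone): t_2 = 12.2 × 0.05 / 0.0002113 = 2887 d
  layer 3 (weathered basalt): t_3 = 9.16 × 0.07 / 0.0002113 = 3035 d
Total t = Σ t_i = 7929 days = 21.71 years.

21.7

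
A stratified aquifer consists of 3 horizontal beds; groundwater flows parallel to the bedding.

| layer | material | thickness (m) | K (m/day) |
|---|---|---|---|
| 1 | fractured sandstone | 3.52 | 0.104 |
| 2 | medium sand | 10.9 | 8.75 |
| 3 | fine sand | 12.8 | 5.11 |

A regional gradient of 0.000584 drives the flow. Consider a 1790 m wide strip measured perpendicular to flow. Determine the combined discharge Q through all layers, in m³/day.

168

Flow is parallel to layering, so each bed carries its own Darcy discharge and the transmissivities add.
Σ(K_i·b_i) = 0.104×3.52 + 8.75×10.9 + 5.11×12.8 = 161.1 m²/day.
Hydraulic gradient i = 0.000584.
Q = Σ(K_i·b_i) · W · i = 161.1 × 1790 × 0.0005840 = 168.5 m³/day.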